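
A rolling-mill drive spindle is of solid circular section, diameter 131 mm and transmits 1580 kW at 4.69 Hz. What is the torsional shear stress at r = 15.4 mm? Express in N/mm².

28.6 N/mm²

ω = 2π·4.69 = 29.47 rad/s, so T = P/ω = 1580×10³ / 29.47 = 53620 N·m.
J = πd⁴/32 = π(0.131)⁴/32 = 2.891×10^-5 m⁴.
Shear stress varies linearly with radius: τ = T·r/J = 53620 × 0.0154 / 2.891×10^-5 = 2.856×10^7 Pa.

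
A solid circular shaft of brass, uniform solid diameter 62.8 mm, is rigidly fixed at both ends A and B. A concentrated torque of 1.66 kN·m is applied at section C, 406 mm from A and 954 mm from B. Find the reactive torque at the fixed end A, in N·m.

1160 N·m

With uniform GJ and both ends fixed, compatibility θ_AC = θ_CB gives T_A·a = T_B·b, together with T_A + T_B = T₀.
T_A = T₀·b/(a+b) = 1660·954/1360 = 1164 N·m; T_B = 495.6 N·m.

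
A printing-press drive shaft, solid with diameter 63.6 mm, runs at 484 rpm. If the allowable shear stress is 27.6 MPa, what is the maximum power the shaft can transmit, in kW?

J = πd⁴/32 = π(0.0636)⁴/32 = 1.606×10^-6 m⁴.
T_max = τ_allow·J/r = 2.76×10^7 × 1.606×10^-6 / 0.0318 = 1394 N·m.
ω = 2π·484/60 = 50.68 rad/s, so P_max = T_max·ω = 7.066×10^4 W.

70.7 kW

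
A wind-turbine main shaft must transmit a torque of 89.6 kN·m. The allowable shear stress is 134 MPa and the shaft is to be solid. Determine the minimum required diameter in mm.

150 mm

For a solid shaft τ_max = 16T/(πd³), so d = (16T/(π τ_allow))^(1/3) = (16·89600/(π·1.34×10^8))^(1/3) = 0.1504 m.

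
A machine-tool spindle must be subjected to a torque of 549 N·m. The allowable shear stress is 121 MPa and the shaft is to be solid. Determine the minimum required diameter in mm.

For a solid shaft τ_max = 16T/(πd³), so d = (16T/(π τ_allow))^(1/3) = (16·549.0/(π·1.21×10^8))^(1/3) = 0.02848 m.

28.5 mm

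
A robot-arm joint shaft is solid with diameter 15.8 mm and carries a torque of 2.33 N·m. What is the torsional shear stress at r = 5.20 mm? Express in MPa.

J = πd⁴/32 = π(0.0158)⁴/32 = 6.118×10^-9 m⁴.
Shear stress varies linearly with radius: τ = T·r/J = 2.330 × 0.00520 / 6.118×10^-9 = 1.980×10^6 Pa.

1.98 MPa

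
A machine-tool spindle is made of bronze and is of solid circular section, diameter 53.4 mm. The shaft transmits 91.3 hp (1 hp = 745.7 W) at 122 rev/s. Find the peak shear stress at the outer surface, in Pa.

ω = 2π·122 = 766.5 rad/s, so T = P/ω = 91.3×745.7 / 766.5 = 88.82 N·m.
J = πd⁴/32 = π(0.0534)⁴/32 = 7.983×10^-7 m⁴.
τ_max = T·r/J = 88.82 × 0.0267 / 7.983×10^-7 = 2.971×10^6 Pa.

2.97e6 Pa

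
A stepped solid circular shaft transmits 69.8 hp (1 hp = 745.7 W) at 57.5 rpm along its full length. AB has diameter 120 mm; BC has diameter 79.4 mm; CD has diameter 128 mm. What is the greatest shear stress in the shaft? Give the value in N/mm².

87.9 N/mm²

ω = 2π·57.5/60 = 6.021 rad/s, so T = P/ω = 69.8×745.7 / 6.021 = 8644 N·m.
Under the same torque, τ_max = 16T/(πd³) is largest where d is smallest — segment BC (d = 79.4 mm).
τ_max = 16·8644/(π·(0.0794)³) = 8.795×10^7 Pa.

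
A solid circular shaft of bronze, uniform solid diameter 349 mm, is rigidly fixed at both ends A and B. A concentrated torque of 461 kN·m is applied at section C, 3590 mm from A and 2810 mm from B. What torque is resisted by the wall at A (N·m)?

202000 N·m

With uniform GJ and both ends fixed, compatibility θ_AC = θ_CB gives T_A·a = T_B·b, together with T_A + T_B = T₀.
T_A = T₀·b/(a+b) = 461000·2810/6400 = 202400 N·m; T_B = 258600 N·m.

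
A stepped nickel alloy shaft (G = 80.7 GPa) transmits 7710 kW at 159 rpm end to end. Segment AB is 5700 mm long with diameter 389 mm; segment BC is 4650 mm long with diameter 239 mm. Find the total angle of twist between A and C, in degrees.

ω = 2π·159/60 = 16.65 rad/s, so T = P/ω = 7710×10³ / 16.65 = 463100 N·m.
J_AB = π(0.389)⁴/32 = 2.25×10^-3 m⁴; J_BC = π(0.239)⁴/32 = 3.20×10^-4 m⁴.
θ = (T/G)·Σ L_i/J_i = (463100/80.7×10⁹)·(5.70/2.25×10^-3 + 4.65/3.20×10^-4) = 0.09784 rad.

5.61°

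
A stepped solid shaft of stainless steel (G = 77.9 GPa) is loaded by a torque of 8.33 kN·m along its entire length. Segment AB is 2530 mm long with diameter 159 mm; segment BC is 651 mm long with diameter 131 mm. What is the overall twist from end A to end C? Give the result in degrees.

0.385°

J_AB = π(0.159)⁴/32 = 6.27×10^-5 m⁴; J_BC = π(0.131)⁴/32 = 2.89×10^-5 m⁴.
θ = (T/G)·Σ L_i/J_i = (8330/77.9×10⁹)·(2.53/6.27×10^-5 + 0.651/2.89×10^-5) = 6.719×10^-3 rad.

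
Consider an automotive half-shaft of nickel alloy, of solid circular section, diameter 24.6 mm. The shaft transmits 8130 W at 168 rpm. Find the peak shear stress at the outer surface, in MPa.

ω = 2π·168/60 = 17.59 rad/s, so T = P/ω = 8130 / 17.59 = 462.1 N·m.
J = πd⁴/32 = π(0.0246)⁴/32 = 3.595×10^-8 m⁴.
τ_max = T·r/J = 462.1 × 0.0123 / 3.595×10^-8 = 1.581×10^8 Pa.

158 MPa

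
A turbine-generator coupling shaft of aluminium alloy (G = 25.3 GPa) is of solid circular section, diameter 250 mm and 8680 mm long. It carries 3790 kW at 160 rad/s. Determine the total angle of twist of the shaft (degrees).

ω = 160 rad/s, so T = P/ω = 3790×10³ / 160.0 = 23690 N·m.
J = πd⁴/32 = π(0.250)⁴/32 = 3.835×10^-4 m⁴.
θ = T·L/(G·J) = 23690 × 8.68 / (25.3×10⁹ × 3.835×10^-4) = 0.02119 rad.

1.21°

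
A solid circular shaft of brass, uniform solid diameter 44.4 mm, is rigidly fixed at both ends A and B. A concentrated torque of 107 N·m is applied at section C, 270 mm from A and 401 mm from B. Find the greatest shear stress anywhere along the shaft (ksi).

With uniform GJ and both ends fixed, compatibility θ_AC = θ_CB gives T_A·a = T_B·b, together with T_A + T_B = T₀.
T_A = T₀·b/(a+b) = 107.0·401/671.0 = 63.94 N·m; T_B = 43.06 N·m.
τ in each portion: τ_AC = 3.72×10^6 Pa, τ_CB = 2.51×10^6 Pa; maximum is in AC.
τ_max = T_AC·r/J = 63.94·0.0222/3.82×10^-7 = 3.721×10^6 Pa.

0.540 ksi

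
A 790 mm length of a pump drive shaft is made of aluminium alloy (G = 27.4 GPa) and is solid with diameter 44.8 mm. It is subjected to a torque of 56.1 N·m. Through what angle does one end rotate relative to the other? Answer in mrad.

J = πd⁴/32 = π(0.0448)⁴/32 = 3.955×10^-7 m⁴.
θ = T·L/(G·J) = 56.10 × 0.790 / (27.4×10⁹ × 3.955×10^-7) = 4.090×10^-3 rad.

4.09 mrad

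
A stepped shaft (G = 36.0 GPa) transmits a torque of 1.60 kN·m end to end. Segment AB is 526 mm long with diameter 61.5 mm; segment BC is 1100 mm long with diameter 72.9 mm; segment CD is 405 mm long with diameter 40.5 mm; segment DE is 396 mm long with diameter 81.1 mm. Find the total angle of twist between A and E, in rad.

J_AB = π(0.0615)⁴/32 = 1.40×10^-6 m⁴; J_BC = π(0.0729)⁴/32 = 2.77×10^-6 m⁴; J_CD = π(0.0405)⁴/32 = 2.64×10^-7 m⁴; J_DE = π(0.0811)⁴/32 = 4.25×10^-6 m⁴.
θ = (T/G)·Σ L_i/J_i = (1600/36.0×10⁹)·(0.526/1.40×10^-6 + 1.10/2.77×10^-6 + 0.405/2.64×10^-7 + 0.396/4.25×10^-6) = 0.1066 rad.

0.107 rad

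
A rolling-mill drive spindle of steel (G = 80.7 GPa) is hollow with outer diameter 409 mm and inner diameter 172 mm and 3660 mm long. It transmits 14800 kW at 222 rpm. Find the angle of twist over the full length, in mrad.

10.8 mrad

ω = 2π·222/60 = 23.25 rad/s, so T = P/ω = 14800×10³ / 23.25 = 636600 N·m.
J = π(d_o⁴ − d_i⁴)/32 = π(0.409⁴ − 0.172⁴)/32 = 2.661×10^-3 m⁴.
θ = T·L/(G·J) = 636600 × 3.66 / (80.7×10⁹ × 2.661×10^-3) = 0.01085 rad.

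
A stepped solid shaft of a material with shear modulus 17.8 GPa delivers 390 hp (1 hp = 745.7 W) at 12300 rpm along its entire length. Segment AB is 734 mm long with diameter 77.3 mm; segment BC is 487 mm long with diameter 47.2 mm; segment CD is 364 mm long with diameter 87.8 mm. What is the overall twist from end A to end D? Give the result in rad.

0.0161 rad

ω = 2π·12300/60 = 1288 rad/s, so T = P/ω = 390×745.7 / 1288 = 225.8 N·m.
J_AB = π(0.0773)⁴/32 = 3.51×10^-6 m⁴; J_BC = π(0.0472)⁴/32 = 4.87×10^-7 m⁴; J_CD = π(0.0878)⁴/32 = 5.83×10^-6 m⁴.
θ = (T/G)·Σ L_i/J_i = (225.8/17.8×10⁹)·(0.734/3.51×10^-6 + 0.487/4.87×10^-7 + 0.364/5.83×10^-6) = 0.01613 rad.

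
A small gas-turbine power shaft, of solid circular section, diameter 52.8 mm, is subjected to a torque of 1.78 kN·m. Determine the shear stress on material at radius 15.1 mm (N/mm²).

J = πd⁴/32 = π(0.0528)⁴/32 = 7.630×10^-7 m⁴.
Shear stress varies linearly with radius: τ = T·r/J = 1780 × 0.0151 / 7.630×10^-7 = 3.523×10^7 Pa.

35.2 N/mm²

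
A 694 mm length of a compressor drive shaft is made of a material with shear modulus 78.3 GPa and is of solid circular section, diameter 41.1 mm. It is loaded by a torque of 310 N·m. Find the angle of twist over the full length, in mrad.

J = πd⁴/32 = π(0.0411)⁴/32 = 2.801×10^-7 m⁴.
θ = T·L/(G·J) = 310.0 × 0.694 / (78.3×10⁹ × 2.801×10^-7) = 9.808×10^-3 rad.

9.81 mrad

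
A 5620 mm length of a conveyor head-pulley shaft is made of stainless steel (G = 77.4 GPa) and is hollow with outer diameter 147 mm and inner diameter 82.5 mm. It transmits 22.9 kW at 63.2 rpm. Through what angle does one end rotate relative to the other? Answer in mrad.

6.08 mrad

ω = 2π·63.2/60 = 6.618 rad/s, so T = P/ω = 22.9×10³ / 6.618 = 3460 N·m.
J = π(d_o⁴ − d_i⁴)/32 = π(0.147⁴ − 0.0825⁴)/32 = 4.129×10^-5 m⁴.
θ = T·L/(G·J) = 3460 × 5.62 / (77.4×10⁹ × 4.129×10^-5) = 6.084×10^-3 rad.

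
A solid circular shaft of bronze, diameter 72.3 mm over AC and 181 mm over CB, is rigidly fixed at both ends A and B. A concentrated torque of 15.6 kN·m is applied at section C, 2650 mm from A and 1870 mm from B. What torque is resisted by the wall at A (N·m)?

Compatibility: T_A·a/J_AC = T_B·b/J_CB with T_A + T_B = T₀.
J_AC = 2.68×10^-6 m⁴, J_CB = 1.05×10^-4 m⁴, so T_A = T₀·(J_AC/a)/((J_AC/a)+(J_CB/b)) = 275.3 N·m, T_B = 15320 N·m.

275 N·m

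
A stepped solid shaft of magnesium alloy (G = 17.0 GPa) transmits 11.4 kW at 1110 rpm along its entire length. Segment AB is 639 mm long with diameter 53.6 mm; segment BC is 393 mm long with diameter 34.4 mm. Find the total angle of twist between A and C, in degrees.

ω = 2π·1110/60 = 116.2 rad/s, so T = P/ω = 11.4×10³ / 116.2 = 98.07 N·m.
J_AB = π(0.0536)⁴/32 = 8.10×10^-7 m⁴; J_BC = π(0.0344)⁴/32 = 1.37×10^-7 m⁴.
θ = (T/G)·Σ L_i/J_i = (98.07/17.0×10⁹)·(0.639/8.10×10^-7 + 0.393/1.37×10^-7) = 0.02104 rad.

1.21°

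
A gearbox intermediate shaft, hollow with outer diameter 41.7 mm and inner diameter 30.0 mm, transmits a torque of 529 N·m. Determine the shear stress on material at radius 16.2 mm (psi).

J = π(d_o⁴ − d_i⁴)/32 = π(0.0417⁴ − 0.0300⁴)/32 = 2.173×10^-7 m⁴.
Shear stress varies linearly with radius: τ = T·r/J = 529.0 × 0.0162 / 2.173×10^-7 = 3.943×10^7 Pa.

5720 psi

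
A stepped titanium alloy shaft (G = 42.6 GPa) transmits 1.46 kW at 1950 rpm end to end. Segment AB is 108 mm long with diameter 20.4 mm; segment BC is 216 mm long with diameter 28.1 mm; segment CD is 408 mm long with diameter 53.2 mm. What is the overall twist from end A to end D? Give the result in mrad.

1.75 mrad

ω = 2π·1950/60 = 204.2 rad/s, so T = P/ω = 1.46×10³ / 204.2 = 7.150 N·m.
J_AB = π(0.0204)⁴/32 = 1.70×10^-8 m⁴; J_BC = π(0.0281)⁴/32 = 6.12×10^-8 m⁴; J_CD = π(0.0532)⁴/32 = 7.86×10^-7 m⁴.
θ = (T/G)·Σ L_i/J_i = (7.150/42.6×10⁹)·(0.108/1.70×10^-8 + 0.216/6.12×10^-8 + 0.408/7.86×10^-7) = 1.745×10^-3 rad.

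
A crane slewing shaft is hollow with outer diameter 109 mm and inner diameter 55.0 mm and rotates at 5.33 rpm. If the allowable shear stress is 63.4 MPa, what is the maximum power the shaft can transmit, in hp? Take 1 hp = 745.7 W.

11.3 hp

J = π(d_o⁴ − d_i⁴)/32 = π(0.109⁴ − 0.0550⁴)/32 = 1.296×10^-5 m⁴.
T_max = τ_allow·J/r = 6.34×10^7 × 1.296×10^-5 / 0.0545 = 15080 N·m.
ω = 2π·5.33/60 = 0.5582 rad/s, so P_max = T_max·ω = 8415 W.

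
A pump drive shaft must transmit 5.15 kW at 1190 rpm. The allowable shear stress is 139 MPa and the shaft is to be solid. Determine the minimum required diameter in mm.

ω = 2π·1190/60 = 124.6 rad/s, so T = P/ω = 5.15×10³ / 124.6 = 41.33 N·m.
For a solid shaft τ_max = 16T/(πd³), so d = (16T/(π τ_allow))^(1/3) = (16·41.33/(π·1.39×10^8))^(1/3) = 0.01148 m.

11.5 mm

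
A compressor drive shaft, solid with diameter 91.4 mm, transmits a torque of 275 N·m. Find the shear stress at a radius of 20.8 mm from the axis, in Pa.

835000 Pa

J = πd⁴/32 = π(0.0914)⁴/32 = 6.851×10^-6 m⁴.
Shear stress varies linearly with radius: τ = T·r/J = 275.0 × 0.0208 / 6.851×10^-6 = 8.349×10^5 Pa.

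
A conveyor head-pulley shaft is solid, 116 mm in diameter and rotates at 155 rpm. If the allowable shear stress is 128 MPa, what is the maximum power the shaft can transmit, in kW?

637 kW

J = πd⁴/32 = π(0.116)⁴/32 = 1.778×10^-5 m⁴.
T_max = τ_allow·J/r = 1.28×10^8 × 1.778×10^-5 / 0.0580 = 39230 N·m.
ω = 2π·155/60 = 16.23 rad/s, so P_max = T_max·ω = 6.368×10^5 W.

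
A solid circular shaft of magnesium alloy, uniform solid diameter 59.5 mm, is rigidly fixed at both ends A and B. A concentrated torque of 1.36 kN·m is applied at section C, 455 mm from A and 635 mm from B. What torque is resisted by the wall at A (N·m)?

With uniform GJ and both ends fixed, compatibility θ_AC = θ_CB gives T_A·a = T_B·b, together with T_A + T_B = T₀.
T_A = T₀·b/(a+b) = 1360·635/1090 = 792.3 N·m; T_B = 567.7 N·m.

792 N·m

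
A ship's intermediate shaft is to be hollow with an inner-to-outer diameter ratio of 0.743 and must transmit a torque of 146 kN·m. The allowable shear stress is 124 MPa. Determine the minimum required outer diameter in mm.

For a hollow shaft with d_i/d_o = 0.743: τ_max = 16T/(π d_o³ (1−k⁴)), so d_o = [16T/(π τ_allow (1−k⁴))]^(1/3) = [16·146000/(π·1.24×10^8·0.6952)]^(1/3) = 0.2051 m.

205 mm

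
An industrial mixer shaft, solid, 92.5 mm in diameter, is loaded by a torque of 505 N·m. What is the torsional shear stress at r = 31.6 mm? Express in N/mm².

2.22 N/mm²

J = πd⁴/32 = π(0.0925)⁴/32 = 7.187×10^-6 m⁴.
Shear stress varies linearly with radius: τ = T·r/J = 505.0 × 0.0316 / 7.187×10^-6 = 2.220×10^6 Pa.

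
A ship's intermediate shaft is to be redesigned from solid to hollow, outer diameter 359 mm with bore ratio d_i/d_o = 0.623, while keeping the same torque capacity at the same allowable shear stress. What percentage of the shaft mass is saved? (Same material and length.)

Equal τ_max and T ⇒ the solid shaft needs d_s³ = d_o³(1−k⁴), so d_s = 359·(1−0.623⁴)^(1/3) = 340.0 mm.
Area ratio A_h/A_s = d_o²(1−k²)/d_s² = (1−k²)/(1−k⁴)^(2/3) = 0.6822.
Mass saving = 1 − 0.6822 = 31.8 %.

31.8 %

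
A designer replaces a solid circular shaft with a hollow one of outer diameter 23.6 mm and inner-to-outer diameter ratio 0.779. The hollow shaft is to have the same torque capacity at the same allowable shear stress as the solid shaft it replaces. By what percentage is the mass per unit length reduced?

46.6 %

Equal τ_max and T ⇒ the solid shaft needs d_s³ = d_o³(1−k⁴), so d_s = 23.6·(1−0.779⁴)^(1/3) = 20.25 mm.
Area ratio A_h/A_s = d_o²(1−k²)/d_s² = (1−k²)/(1−k⁴)^(2/3) = 0.5340.
Mass saving = 1 − 0.5340 = 46.6 %.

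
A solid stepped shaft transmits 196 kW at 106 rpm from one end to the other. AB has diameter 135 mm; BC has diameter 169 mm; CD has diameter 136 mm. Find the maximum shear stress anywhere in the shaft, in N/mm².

36.6 N/mm²

ω = 2π·106/60 = 11.10 rad/s, so T = P/ω = 196×10³ / 11.10 = 17660 N·m.
Under the same torque, τ_max = 16T/(πd³) is largest where d is smallest — segment AB (d = 135 mm).
τ_max = 16·17660/(π·(0.135)³) = 3.655×10^7 Pa.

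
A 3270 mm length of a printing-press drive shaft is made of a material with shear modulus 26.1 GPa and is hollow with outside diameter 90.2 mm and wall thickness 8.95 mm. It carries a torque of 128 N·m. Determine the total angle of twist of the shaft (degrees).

J = π(d_o⁴ − d_i⁴)/32 = π(0.0902⁴ − 0.0723⁴)/32 = 3.816×10^-6 m⁴.
θ = T·L/(G·J) = 128.0 × 3.27 / (26.1×10⁹ × 3.816×10^-6) = 4.202×10^-3 rad.

0.241°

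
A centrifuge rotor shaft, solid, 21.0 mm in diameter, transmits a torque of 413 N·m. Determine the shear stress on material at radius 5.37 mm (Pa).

J = πd⁴/32 = π(0.0210)⁴/32 = 1.909×10^-8 m⁴.
Shear stress varies linearly with radius: τ = T·r/J = 413.0 × 0.00537 / 1.909×10^-8 = 1.162×10^8 Pa.

1.16e8 Pa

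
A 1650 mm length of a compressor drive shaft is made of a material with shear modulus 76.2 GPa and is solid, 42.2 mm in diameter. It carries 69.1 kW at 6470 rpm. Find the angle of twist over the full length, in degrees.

ω = 2π·6470/60 = 677.5 rad/s, so T = P/ω = 69.1×10³ / 677.5 = 102.0 N·m.
J = πd⁴/32 = π(0.0422)⁴/32 = 3.114×10^-7 m⁴.
θ = T·L/(G·J) = 102.0 × 1.65 / (76.2×10⁹ × 3.114×10^-7) = 7.093×10^-3 rad.

0.406°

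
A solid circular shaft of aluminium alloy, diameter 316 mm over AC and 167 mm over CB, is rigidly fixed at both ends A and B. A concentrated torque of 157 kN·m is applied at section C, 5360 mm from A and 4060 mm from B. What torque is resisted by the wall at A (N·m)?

142000 N·m

Compatibility: T_A·a/J_AC = T_B·b/J_CB with T_A + T_B = T₀.
J_AC = 9.79×10^-4 m⁴, J_CB = 7.64×10^-5 m⁴, so T_A = T₀·(J_AC/a)/((J_AC/a)+(J_CB/b)) = 142300 N·m, T_B = 14660 N·m.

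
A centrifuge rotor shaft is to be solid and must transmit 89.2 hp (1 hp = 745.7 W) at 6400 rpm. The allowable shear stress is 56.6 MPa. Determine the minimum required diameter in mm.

ω = 2π·6400/60 = 670.2 rad/s, so T = P/ω = 89.2×745.7 / 670.2 = 99.25 N·m.
For a solid shaft τ_max = 16T/(πd³), so d = (16T/(π τ_allow))^(1/3) = (16·99.25/(π·5.66×10^7))^(1/3) = 0.02075 m.

20.7 mm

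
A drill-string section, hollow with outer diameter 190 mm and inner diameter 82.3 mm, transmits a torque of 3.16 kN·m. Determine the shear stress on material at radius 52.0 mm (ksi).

0.193 ksi

J = π(d_o⁴ − d_i⁴)/32 = π(0.190⁴ − 0.0823⁴)/32 = 1.234×10^-4 m⁴.
Shear stress varies linearly with radius: τ = T·r/J = 3160 × 0.0520 / 1.234×10^-4 = 1.331×10^6 Pa.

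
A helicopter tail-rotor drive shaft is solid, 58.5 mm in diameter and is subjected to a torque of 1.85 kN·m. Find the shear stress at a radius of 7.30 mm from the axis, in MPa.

J = πd⁴/32 = π(0.0585)⁴/32 = 1.150×10^-6 m⁴.
Shear stress varies linearly with radius: τ = T·r/J = 1850 × 0.00730 / 1.150×10^-6 = 1.175×10^7 Pa.

11.7 MPa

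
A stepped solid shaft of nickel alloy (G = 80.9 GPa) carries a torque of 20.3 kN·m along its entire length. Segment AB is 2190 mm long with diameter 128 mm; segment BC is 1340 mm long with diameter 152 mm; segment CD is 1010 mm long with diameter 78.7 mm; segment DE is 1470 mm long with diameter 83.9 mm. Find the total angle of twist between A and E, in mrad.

170 mrad

J_AB = π(0.128)⁴/32 = 2.64×10^-5 m⁴; J_BC = π(0.152)⁴/32 = 5.24×10^-5 m⁴; J_CD = π(0.0787)⁴/32 = 3.77×10^-6 m⁴; J_DE = π(0.0839)⁴/32 = 4.86×10^-6 m⁴.
θ = (T/G)·Σ L_i/J_i = (20300/80.9×10⁹)·(2.19/2.64×10^-5 + 1.34/5.24×10^-5 + 1.01/3.77×10^-6 + 1.47/4.86×10^-6) = 0.1704 rad.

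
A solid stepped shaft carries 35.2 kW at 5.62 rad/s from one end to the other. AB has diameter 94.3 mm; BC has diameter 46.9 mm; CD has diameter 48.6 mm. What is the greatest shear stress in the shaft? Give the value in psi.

44800 psi

ω = 5.62 rad/s, so T = P/ω = 35.2×10³ / 5.620 = 6263 N·m.
Under the same torque, τ_max = 16T/(πd³) is largest where d is smallest — segment BC (d = 46.9 mm).
τ_max = 16·6263/(π·(0.0469)³) = 3.092×10^8 Pa.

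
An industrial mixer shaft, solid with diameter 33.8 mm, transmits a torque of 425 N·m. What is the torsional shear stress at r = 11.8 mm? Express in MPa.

J = πd⁴/32 = π(0.0338)⁴/32 = 1.281×10^-7 m⁴.
Shear stress varies linearly with radius: τ = T·r/J = 425.0 × 0.0118 / 1.281×10^-7 = 3.914×10^7 Pa.

39.1 MPa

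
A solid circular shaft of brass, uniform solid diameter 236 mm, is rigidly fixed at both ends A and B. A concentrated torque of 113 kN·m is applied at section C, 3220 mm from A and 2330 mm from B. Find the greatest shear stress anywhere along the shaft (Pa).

With uniform GJ and both ends fixed, compatibility θ_AC = θ_CB gives T_A·a = T_B·b, together with T_A + T_B = T₀.
T_A = T₀·b/(a+b) = 113000·2330/5550 = 47440 N·m; T_B = 65560 N·m.
τ in each portion: τ_AC = 1.84×10^7 Pa, τ_CB = 2.54×10^7 Pa; maximum is in CB.
τ_max = T_CB·r/J = 65560·0.118/3.05×10^-4 = 2.540×10^7 Pa.

2.54e7 Pa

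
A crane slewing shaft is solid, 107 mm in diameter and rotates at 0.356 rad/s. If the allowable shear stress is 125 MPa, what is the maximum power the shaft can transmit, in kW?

10.7 kW

J = πd⁴/32 = π(0.107)⁴/32 = 1.287×10^-5 m⁴.
T_max = τ_allow·J/r = 1.25×10^8 × 1.287×10^-5 / 0.0535 = 30070 N·m.
ω = 0.356 rad/s, so P_max = T_max·ω = 1.070×10^4 W.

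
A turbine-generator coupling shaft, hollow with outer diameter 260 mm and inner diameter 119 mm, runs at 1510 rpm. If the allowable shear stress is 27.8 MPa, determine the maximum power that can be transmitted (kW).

14500 kW

J = π(d_o⁴ − d_i⁴)/32 = π(0.260⁴ − 0.119⁴)/32 = 4.289×10^-4 m⁴.
T_max = τ_allow·J/r = 2.78×10^7 × 4.289×10^-4 / 0.130 = 91730 N·m.
ω = 2π·1510/60 = 158.1 rad/s, so P_max = T_max·ω = 1.450×10^7 W.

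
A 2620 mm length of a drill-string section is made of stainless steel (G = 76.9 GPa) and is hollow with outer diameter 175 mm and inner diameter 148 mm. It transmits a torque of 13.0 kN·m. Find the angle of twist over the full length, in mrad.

9.85 mrad

J = π(d_o⁴ − d_i⁴)/32 = π(0.175⁴ − 0.148⁴)/32 = 4.497×10^-5 m⁴.
θ = T·L/(G·J) = 13000 × 2.62 / (76.9×10⁹ × 4.497×10^-5) = 9.848×10^-3 rad.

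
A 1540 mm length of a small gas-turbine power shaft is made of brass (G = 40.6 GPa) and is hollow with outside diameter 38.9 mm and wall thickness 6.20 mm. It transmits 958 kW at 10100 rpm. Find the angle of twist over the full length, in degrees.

ω = 2π·10100/60 = 1058 rad/s, so T = P/ω = 958×10³ / 1058 = 905.8 N·m.
J = π(d_o⁴ − d_i⁴)/32 = π(0.0389⁴ − 0.0265⁴)/32 = 1.764×10^-7 m⁴.
θ = T·L/(G·J) = 905.8 × 1.54 / (40.6×10⁹ × 1.764×10^-7) = 0.1948 rad.

11.2°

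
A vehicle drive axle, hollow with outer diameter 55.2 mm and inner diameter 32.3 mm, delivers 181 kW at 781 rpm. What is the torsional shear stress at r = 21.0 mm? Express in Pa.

5.78e7 Pa

ω = 2π·781/60 = 81.79 rad/s, so T = P/ω = 181×10³ / 81.79 = 2213 N·m.
J = π(d_o⁴ − d_i⁴)/32 = π(0.0552⁴ − 0.0323⁴)/32 = 8.046×10^-7 m⁴.
Shear stress varies linearly with radius: τ = T·r/J = 2213 × 0.0210 / 8.046×10^-7 = 5.776×10^7 Pa.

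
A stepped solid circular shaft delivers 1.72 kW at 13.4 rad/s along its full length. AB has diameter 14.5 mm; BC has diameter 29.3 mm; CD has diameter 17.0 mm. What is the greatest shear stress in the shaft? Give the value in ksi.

ω = 13.4 rad/s, so T = P/ω = 1.72×10³ / 13.40 = 128.4 N·m.
Under the same torque, τ_max = 16T/(πd³) is largest where d is smallest — segment AB (d = 14.5 mm).
τ_max = 16·128.4/(π·(0.0145)³) = 2.144×10^8 Pa.

31.1 ksi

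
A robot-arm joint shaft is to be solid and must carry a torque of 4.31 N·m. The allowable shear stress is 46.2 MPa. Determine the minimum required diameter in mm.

7.80 mm

For a solid shaft τ_max = 16T/(πd³), so d = (16T/(π τ_allow))^(1/3) = (16·4.310/(π·4.62×10^7))^(1/3) = 0.007803 m.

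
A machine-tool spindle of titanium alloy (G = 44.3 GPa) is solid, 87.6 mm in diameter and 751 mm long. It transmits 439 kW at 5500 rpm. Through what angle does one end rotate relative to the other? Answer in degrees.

ω = 2π·5500/60 = 576.0 rad/s, so T = P/ω = 439×10³ / 576.0 = 762.2 N·m.
J = πd⁴/32 = π(0.0876)⁴/32 = 5.781×10^-6 m⁴.
θ = T·L/(G·J) = 762.2 × 0.751 / (44.3×10⁹ × 5.781×10^-6) = 2.235×10^-3 rad.

0.128°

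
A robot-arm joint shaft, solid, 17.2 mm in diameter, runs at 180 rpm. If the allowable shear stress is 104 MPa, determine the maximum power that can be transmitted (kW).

J = πd⁴/32 = π(0.0172)⁴/32 = 8.592×10^-9 m⁴.
T_max = τ_allow·J/r = 1.04×10^8 × 8.592×10^-9 / 0.00860 = 103.9 N·m.
ω = 2π·180/60 = 18.85 rad/s, so P_max = T_max·ω = 1959 W.

1.96 kW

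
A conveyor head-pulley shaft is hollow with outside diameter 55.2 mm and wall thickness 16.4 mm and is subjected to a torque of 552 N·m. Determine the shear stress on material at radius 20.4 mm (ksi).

1.84 ksi

J = π(d_o⁴ − d_i⁴)/32 = π(0.0552⁴ − 0.0224⁴)/32 = 8.868×10^-7 m⁴.
Shear stress varies linearly with radius: τ = T·r/J = 552.0 × 0.0204 / 8.868×10^-7 = 1.270×10^7 Pa.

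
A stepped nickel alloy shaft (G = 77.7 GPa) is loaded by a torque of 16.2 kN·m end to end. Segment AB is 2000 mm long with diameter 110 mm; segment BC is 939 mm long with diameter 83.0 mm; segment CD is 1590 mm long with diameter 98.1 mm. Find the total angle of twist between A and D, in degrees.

J_AB = π(0.110)⁴/32 = 1.44×10^-5 m⁴; J_BC = π(0.0830)⁴/32 = 4.66×10^-6 m⁴; J_CD = π(0.0981)⁴/32 = 9.09×10^-6 m⁴.
θ = (T/G)·Σ L_i/J_i = (16200/77.7×10⁹)·(2.00/1.44×10^-5 + 0.939/4.66×10^-6 + 1.59/9.09×10^-6) = 0.1075 rad.

6.16°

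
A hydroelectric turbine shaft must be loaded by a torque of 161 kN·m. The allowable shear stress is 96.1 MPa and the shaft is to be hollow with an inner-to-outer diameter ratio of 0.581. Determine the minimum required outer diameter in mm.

For a hollow shaft with d_i/d_o = 0.581: τ_max = 16T/(π d_o³ (1−k⁴)), so d_o = [16T/(π τ_allow (1−k⁴))]^(1/3) = [16·161000/(π·9.61×10^7·0.8861)]^(1/3) = 0.2128 m.

213 mm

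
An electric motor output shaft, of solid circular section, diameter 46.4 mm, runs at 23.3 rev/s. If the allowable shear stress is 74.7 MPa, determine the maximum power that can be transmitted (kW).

215 kW

J = πd⁴/32 = π(0.0464)⁴/32 = 4.551×10^-7 m⁴.
T_max = τ_allow·J/r = 7.47×10^7 × 4.551×10^-7 / 0.0232 = 1465 N·m.
ω = 2π·23.3 = 146.4 rad/s, so P_max = T_max·ω = 2.145×10^5 W.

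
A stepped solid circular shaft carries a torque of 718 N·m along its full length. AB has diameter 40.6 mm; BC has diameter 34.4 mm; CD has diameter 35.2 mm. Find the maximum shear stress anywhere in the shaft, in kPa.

89800 kPa

Under the same torque, τ_max = 16T/(πd³) is largest where d is smallest — segment BC (d = 34.4 mm).
τ_max = 16·718.0/(π·(0.0344)³) = 8.983×10^7 Pa.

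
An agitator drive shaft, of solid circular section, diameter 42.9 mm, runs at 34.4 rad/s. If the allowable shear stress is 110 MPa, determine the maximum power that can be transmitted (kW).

58.7 kW

J = πd⁴/32 = π(0.0429)⁴/32 = 3.325×10^-7 m⁴.
T_max = τ_allow·J/r = 1.10×10^8 × 3.325×10^-7 / 0.0215 = 1705 N·m.
ω = 34.4 rad/s, so P_max = T_max·ω = 5.866×10^4 W.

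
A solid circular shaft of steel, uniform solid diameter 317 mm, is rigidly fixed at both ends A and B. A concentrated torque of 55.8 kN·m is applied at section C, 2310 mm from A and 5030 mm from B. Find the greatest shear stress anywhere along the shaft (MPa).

6.11 MPa

With uniform GJ and both ends fixed, compatibility θ_AC = θ_CB gives T_A·a = T_B·b, together with T_A + T_B = T₀.
T_A = T₀·b/(a+b) = 55800·5030/7340 = 38240 N·m; T_B = 17560 N·m.
τ in each portion: τ_AC = 6.11×10^6 Pa, τ_CB = 2.81×10^6 Pa; maximum is in AC.
τ_max = T_AC·r/J = 38240·0.159/9.91×10^-4 = 6.114×10^6 Pa.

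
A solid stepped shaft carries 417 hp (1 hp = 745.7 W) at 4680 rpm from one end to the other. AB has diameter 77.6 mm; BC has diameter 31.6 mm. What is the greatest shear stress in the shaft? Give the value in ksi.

ω = 2π·4680/60 = 490.1 rad/s, so T = P/ω = 417×745.7 / 490.1 = 634.5 N·m.
Under the same torque, τ_max = 16T/(πd³) is largest where d is smallest — segment BC (d = 31.6 mm).
τ_max = 16·634.5/(π·(0.0316)³) = 1.024×10^8 Pa.

14.9 ksi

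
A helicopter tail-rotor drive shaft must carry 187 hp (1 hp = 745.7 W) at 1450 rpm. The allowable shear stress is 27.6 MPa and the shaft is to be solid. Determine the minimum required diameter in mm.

ω = 2π·1450/60 = 151.8 rad/s, so T = P/ω = 187×745.7 / 151.8 = 918.4 N·m.
For a solid shaft τ_max = 16T/(πd³), so d = (16T/(π τ_allow))^(1/3) = (16·918.4/(π·2.76×10^7))^(1/3) = 0.05534 m.

55.3 mm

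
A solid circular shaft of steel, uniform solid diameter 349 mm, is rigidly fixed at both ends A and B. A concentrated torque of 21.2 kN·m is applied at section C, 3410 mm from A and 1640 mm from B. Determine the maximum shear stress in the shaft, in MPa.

With uniform GJ and both ends fixed, compatibility θ_AC = θ_CB gives T_A·a = T_B·b, together with T_A + T_B = T₀.
T_A = T₀·b/(a+b) = 21200·1640/5050 = 6885 N·m; T_B = 14320 N·m.
τ in each portion: τ_AC = 8.25×10^5 Pa, τ_CB = 1.72×10^6 Pa; maximum is in CB.
τ_max = T_CB·r/J = 14320·0.174/1.46×10^-3 = 1.715×10^6 Pa.

1.72 MPa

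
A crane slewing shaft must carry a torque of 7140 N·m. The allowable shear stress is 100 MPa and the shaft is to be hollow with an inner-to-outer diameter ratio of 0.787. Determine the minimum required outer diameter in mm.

83.9 mm

For a hollow shaft with d_i/d_o = 0.787: τ_max = 16T/(π d_o³ (1−k⁴)), so d_o = [16T/(π τ_allow (1−k⁴))]^(1/3) = [16·7140/(π·1.00×10^8·0.6164)]^(1/3) = 0.08387 m.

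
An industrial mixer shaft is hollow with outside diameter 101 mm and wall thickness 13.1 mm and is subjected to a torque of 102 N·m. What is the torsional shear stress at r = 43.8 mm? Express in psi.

90.7 psi

J = π(d_o⁴ − d_i⁴)/32 = π(0.101⁴ − 0.0748⁴)/32 = 7.143×10^-6 m⁴.
Shear stress varies linearly with radius: τ = T·r/J = 102.0 × 0.0438 / 7.143×10^-6 = 6.255×10^5 Pa.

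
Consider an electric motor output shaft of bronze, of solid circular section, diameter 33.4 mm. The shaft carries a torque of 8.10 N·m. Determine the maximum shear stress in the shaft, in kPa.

J = πd⁴/32 = π(0.0334)⁴/32 = 1.222×10^-7 m⁴.
τ_max = T·r/J = 8.100 × 0.0167 / 1.222×10^-7 = 1.107×10^6 Pa.

1110 kPa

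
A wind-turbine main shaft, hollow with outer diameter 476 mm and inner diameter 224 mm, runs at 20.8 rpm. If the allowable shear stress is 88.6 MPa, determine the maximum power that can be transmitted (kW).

3890 kW

J = π(d_o⁴ − d_i⁴)/32 = π(0.476⁴ − 0.224⁴)/32 = 4.793×10^-3 m⁴.
T_max = τ_allow·J/r = 8.86×10^7 × 4.793×10^-3 / 0.238 = 1.784e6 N·m.
ω = 2π·20.8/60 = 2.178 rad/s, so P_max = T_max·ω = 3.886×10^6 W.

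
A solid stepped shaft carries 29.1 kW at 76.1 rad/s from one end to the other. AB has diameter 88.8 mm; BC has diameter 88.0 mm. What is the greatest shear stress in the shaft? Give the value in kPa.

2860 kPa

ω = 76.1 rad/s, so T = P/ω = 29.1×10³ / 76.10 = 382.4 N·m.
Under the same torque, τ_max = 16T/(πd³) is largest where d is smallest — segment BC (d = 88.0 mm).
τ_max = 16·382.4/(π·(0.0880)³) = 2.858×10^6 Pa.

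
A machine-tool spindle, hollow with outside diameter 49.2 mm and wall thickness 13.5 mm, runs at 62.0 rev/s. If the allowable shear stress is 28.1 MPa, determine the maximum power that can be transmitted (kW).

J = π(d_o⁴ − d_i⁴)/32 = π(0.0492⁴ − 0.0222⁴)/32 = 5.514×10^-7 m⁴.
T_max = τ_allow·J/r = 2.81×10^7 × 5.514×10^-7 / 0.0246 = 629.9 N·m.
ω = 2π·62.0 = 389.6 rad/s, so P_max = T_max·ω = 2.454×10^5 W.

245 kW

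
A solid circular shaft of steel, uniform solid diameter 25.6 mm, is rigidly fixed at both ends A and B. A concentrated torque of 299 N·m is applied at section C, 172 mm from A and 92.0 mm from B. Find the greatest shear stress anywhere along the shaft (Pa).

5.91e7 Pa

With uniform GJ and both ends fixed, compatibility θ_AC = θ_CB gives T_A·a = T_B·b, together with T_A + T_B = T₀.
T_A = T₀·b/(a+b) = 299.0·92.0/264.0 = 104.2 N·m; T_B = 194.8 N·m.
τ in each portion: τ_AC = 3.16×10^7 Pa, τ_CB = 5.91×10^7 Pa; maximum is in CB.
τ_max = T_CB·r/J = 194.8·0.0128/4.22×10^-8 = 5.914×10^7 Pa.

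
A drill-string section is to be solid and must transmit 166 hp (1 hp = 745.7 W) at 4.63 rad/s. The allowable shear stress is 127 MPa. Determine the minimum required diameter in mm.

102 mm

ω = 4.63 rad/s, so T = P/ω = 166×745.7 / 4.630 = 26740 N·m.
For a solid shaft τ_max = 16T/(πd³), so d = (16T/(π τ_allow))^(1/3) = (16·26740/(π·1.27×10^8))^(1/3) = 0.1023 m.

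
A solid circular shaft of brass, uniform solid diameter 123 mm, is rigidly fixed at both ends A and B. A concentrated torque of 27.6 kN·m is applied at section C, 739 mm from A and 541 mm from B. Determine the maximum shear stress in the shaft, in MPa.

With uniform GJ and both ends fixed, compatibility θ_AC = θ_CB gives T_A·a = T_B·b, together with T_A + T_B = T₀.
T_A = T₀·b/(a+b) = 27600·541/1280 = 11670 N·m; T_B = 15930 N·m.
τ in each portion: τ_AC = 3.19×10^7 Pa, τ_CB = 4.36×10^7 Pa; maximum is in CB.
τ_max = T_CB·r/J = 15930·0.0615/2.25×10^-5 = 4.361×10^7 Pa.

43.6 MPa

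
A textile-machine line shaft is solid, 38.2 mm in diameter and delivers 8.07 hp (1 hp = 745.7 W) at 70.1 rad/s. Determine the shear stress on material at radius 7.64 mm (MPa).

ω = 70.1 rad/s, so T = P/ω = 8.07×745.7 / 70.10 = 85.85 N·m.
J = πd⁴/32 = π(0.0382)⁴/32 = 2.091×10^-7 m⁴.
Shear stress varies linearly with radius: τ = T·r/J = 85.85 × 0.00764 / 2.091×10^-7 = 3.137×10^6 Pa.

3.14 MPa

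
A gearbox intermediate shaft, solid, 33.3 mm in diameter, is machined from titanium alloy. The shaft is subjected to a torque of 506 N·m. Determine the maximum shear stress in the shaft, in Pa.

J = πd⁴/32 = π(0.0333)⁴/32 = 1.207×10^-7 m⁴.
τ_max = T·r/J = 506.0 × 0.0166 / 1.207×10^-7 = 6.979×10^7 Pa.

6.98e7 Pa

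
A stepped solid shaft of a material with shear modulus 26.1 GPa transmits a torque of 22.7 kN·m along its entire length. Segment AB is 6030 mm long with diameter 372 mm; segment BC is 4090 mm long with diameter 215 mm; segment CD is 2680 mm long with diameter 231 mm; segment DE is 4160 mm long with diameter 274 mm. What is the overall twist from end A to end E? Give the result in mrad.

34.6 mrad

J_AB = π(0.372)⁴/32 = 1.88×10^-3 m⁴; J_BC = π(0.215)⁴/32 = 2.10×10^-4 m⁴; J_CD = π(0.231)⁴/32 = 2.80×10^-4 m⁴; J_DE = π(0.274)⁴/32 = 5.53×10^-4 m⁴.
θ = (T/G)·Σ L_i/J_i = (22700/26.1×10⁹)·(6.03/1.88×10^-3 + 4.09/2.10×10^-4 + 2.68/2.80×10^-4 + 4.16/5.53×10^-4) = 0.03462 rad.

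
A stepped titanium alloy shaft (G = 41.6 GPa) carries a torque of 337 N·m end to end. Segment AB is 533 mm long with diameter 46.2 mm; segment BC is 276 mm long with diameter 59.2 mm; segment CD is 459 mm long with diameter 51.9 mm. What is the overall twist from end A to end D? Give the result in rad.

J_AB = π(0.0462)⁴/32 = 4.47×10^-7 m⁴; J_BC = π(0.0592)⁴/32 = 1.21×10^-6 m⁴; J_CD = π(0.0519)⁴/32 = 7.12×10^-7 m⁴.
θ = (T/G)·Σ L_i/J_i = (337.0/41.6×10⁹)·(0.533/4.47×10^-7 + 0.276/1.21×10^-6 + 0.459/7.12×10^-7) = 0.01673 rad.

0.0167 rad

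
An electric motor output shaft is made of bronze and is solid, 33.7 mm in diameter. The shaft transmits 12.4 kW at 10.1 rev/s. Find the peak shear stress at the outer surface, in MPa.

26.0 MPa

ω = 2π·10.1 = 63.46 rad/s, so T = P/ω = 12.4×10³ / 63.46 = 195.4 N·m.
J = πd⁴/32 = π(0.0337)⁴/32 = 1.266×10^-7 m⁴.
τ_max = T·r/J = 195.4 × 0.0169 / 1.266×10^-7 = 2.600×10^7 Pa.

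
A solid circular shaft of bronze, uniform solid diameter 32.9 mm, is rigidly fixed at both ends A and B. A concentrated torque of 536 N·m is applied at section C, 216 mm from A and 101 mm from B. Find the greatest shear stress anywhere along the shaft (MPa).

52.2 MPa

With uniform GJ and both ends fixed, compatibility θ_AC = θ_CB gives T_A·a = T_B·b, together with T_A + T_B = T₀.
T_A = T₀·b/(a+b) = 536.0·101/317.0 = 170.8 N·m; T_B = 365.2 N·m.
τ in each portion: τ_AC = 2.44×10^7 Pa, τ_CB = 5.22×10^7 Pa; maximum is in CB.
τ_max = T_CB·r/J = 365.2·0.0164/1.15×10^-7 = 5.223×10^7 Pa.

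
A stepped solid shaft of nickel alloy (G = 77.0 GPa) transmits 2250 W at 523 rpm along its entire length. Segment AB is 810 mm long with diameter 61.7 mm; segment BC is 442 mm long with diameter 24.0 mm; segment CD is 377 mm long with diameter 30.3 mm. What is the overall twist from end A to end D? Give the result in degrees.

0.571°

ω = 2π·523/60 = 54.77 rad/s, so T = P/ω = 2250 / 54.77 = 41.08 N·m.
J_AB = π(0.0617)⁴/32 = 1.42×10^-6 m⁴; J_BC = π(0.0240)⁴/32 = 3.26×10^-8 m⁴; J_CD = π(0.0303)⁴/32 = 8.28×10^-8 m⁴.
θ = (T/G)·Σ L_i/J_i = (41.08/77.0×10⁹)·(0.810/1.42×10^-6 + 0.442/3.26×10^-8 + 0.377/8.28×10^-8) = 9.974×10^-3 rad.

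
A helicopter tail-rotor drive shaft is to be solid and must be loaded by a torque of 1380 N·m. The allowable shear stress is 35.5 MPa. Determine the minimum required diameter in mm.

58.3 mm

For a solid shaft τ_max = 16T/(πd³), so d = (16T/(π τ_allow))^(1/3) = (16·1380/(π·3.55×10^7))^(1/3) = 0.05828 m.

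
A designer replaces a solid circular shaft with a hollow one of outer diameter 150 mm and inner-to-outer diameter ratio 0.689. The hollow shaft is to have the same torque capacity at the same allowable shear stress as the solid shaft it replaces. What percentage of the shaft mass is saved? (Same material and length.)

37.7 %

Equal τ_max and T ⇒ the solid shaft needs d_s³ = d_o³(1−k⁴), so d_s = 150·(1−0.689⁴)^(1/3) = 137.8 mm.
Area ratio A_h/A_s = d_o²(1−k²)/d_s² = (1−k²)/(1−k⁴)^(2/3) = 0.6228.
Mass saving = 1 − 0.6228 = 37.7 %.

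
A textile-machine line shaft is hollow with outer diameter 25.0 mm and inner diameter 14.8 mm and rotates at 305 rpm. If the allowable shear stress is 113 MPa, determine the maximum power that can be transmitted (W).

J = π(d_o⁴ − d_i⁴)/32 = π(0.0250⁴ − 0.0148⁴)/32 = 3.364×10^-8 m⁴.
T_max = τ_allow·J/r = 1.13×10^8 × 3.364×10^-8 / 0.0125 = 304.1 N·m.
ω = 2π·305/60 = 31.94 rad/s, so P_max = T_max·ω = 9713 W.

9710 W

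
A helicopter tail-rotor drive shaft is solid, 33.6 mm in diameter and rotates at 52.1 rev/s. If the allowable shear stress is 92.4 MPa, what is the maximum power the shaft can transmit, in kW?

225 kW

J = πd⁴/32 = π(0.0336)⁴/32 = 1.251×10^-7 m⁴.
T_max = τ_allow·J/r = 9.24×10^7 × 1.251×10^-7 / 0.0168 = 688.2 N·m.
ω = 2π·52.1 = 327.4 rad/s, so P_max = T_max·ω = 2.253×10^5 W.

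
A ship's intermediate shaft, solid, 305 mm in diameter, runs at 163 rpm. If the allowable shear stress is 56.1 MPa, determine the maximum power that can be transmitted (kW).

J = πd⁴/32 = π(0.305)⁴/32 = 8.496×10^-4 m⁴.
T_max = τ_allow·J/r = 5.61×10^7 × 8.496×10^-4 / 0.152 = 312500 N·m.
ω = 2π·163/60 = 17.07 rad/s, so P_max = T_max·ω = 5.335×10^6 W.

5330 kW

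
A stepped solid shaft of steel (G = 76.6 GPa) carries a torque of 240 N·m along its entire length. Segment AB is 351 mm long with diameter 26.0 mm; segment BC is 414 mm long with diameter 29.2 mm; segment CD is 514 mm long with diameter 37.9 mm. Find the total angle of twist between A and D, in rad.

J_AB = π(0.0260)⁴/32 = 4.49×10^-8 m⁴; J_BC = π(0.0292)⁴/32 = 7.14×10^-8 m⁴; J_CD = π(0.0379)⁴/32 = 2.03×10^-7 m⁴.
θ = (T/G)·Σ L_i/J_i = (240.0/76.6×10⁹)·(0.351/4.49×10^-8 + 0.414/7.14×10^-8 + 0.514/2.03×10^-7) = 0.05064 rad.

0.0506 rad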